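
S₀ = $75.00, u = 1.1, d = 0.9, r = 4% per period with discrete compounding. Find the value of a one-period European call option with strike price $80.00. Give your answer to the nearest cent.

Risk-neutral probability p = (1 + 0.04 − 0.9)/(1.1 − 0.9) = 0.1400/0.2000 = 0.7000
Terminal stock prices: S_u = 82.5, S_d = 67.5
Terminal payoffs (S − K): max(2.5, 0) = 2.5, max(-12.5, 0) = 0
Node 0 (S = 75): V_0 = 1/1.04·[0.7000·2.5000 + 0.3000·0.0000] = 1.6827

$1.68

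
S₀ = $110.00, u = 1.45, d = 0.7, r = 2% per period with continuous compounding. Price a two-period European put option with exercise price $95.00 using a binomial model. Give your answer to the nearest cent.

$12.97

Risk-neutral probability p = (e^0.02 − 0.7)/(1.45 − 0.7) = 0.3202/0.7500 = 0.4269
Terminal stock prices: S_uu = 231.3, S_ud = 111.6, S_dd = 53.9
Terminal payoffs (K − S): max(-136.3, 0) = 0, max(-16.65, 0) = 0, max(41.1, 0) = 41.1
Node u (S = 159.5): V_u = e^(−0.02)·[0.4269·0.0000 + 0.5731·0.0000] = 0.0000
Node d (S = 77): V_d = e^(−0.02)·[0.4269·0.0000 + 0.5731·41.1000] = 23.0866
Node 0 (S = 110): V_0 = e^(−0.02)·[0.4269·0.0000 + 0.5731·23.0866] = 12.9681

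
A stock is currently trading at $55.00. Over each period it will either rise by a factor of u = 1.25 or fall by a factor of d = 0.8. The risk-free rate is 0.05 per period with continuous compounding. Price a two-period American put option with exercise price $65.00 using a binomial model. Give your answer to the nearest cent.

$11.05

Risk-neutral probability p = (e^0.05 − 0.8)/(1.25 − 0.8) = 0.2513/0.4500 = 0.5584
Terminal stock prices: S_uu = 85.94, S_ud = 55, S_dd = 35.2
Terminal payoffs (K − S): max(-20.94, 0) = 0, max(10, 0) = 10, max(29.8, 0) = 29.8
Node u (S = 68.75): continuation = e^(−0.05)·[0.5584·0.0000 + 0.4416·10.0000] = 4.2008; exercise value = 0.0000 ≤ continuation, so V_u = 4.2008
Node d (S = 44): continuation = e^(−0.05)·[0.5584·10.0000 + 0.4416·29.8000] = 17.8299; exercise value = 21.0000 > continuation, so V_d = 21.0000 (exercise)
Node 0 (S = 55): continuation = e^(−0.05)·[0.5584·4.2008 + 0.4416·21.0000] = 11.0530; exercise value = 10.0000 ≤ continuation, so V_0 = 11.0530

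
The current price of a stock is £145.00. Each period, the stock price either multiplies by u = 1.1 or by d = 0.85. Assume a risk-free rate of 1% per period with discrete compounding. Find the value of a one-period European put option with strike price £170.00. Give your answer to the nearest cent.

Risk-neutral probability p = (1 + 0.01 − 0.85)/(1.1 − 0.85) = 0.1600/0.2500 = 0.6400
Terminal stock prices: S_u = 159.5, S_d = 123.2
Terminal payoffs (K − S): max(10.5, 0) = 10.5, max(46.75, 0) = 46.75
Node 0 (S = 145): V_0 = 1/1.01·[0.6400·10.5000 + 0.3600·46.7500] = 23.3168

£23.32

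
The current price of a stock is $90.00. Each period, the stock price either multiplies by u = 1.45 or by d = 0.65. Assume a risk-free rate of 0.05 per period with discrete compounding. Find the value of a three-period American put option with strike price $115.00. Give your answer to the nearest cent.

Risk-neutral probability p = (1 + 0.05 − 0.65)/(1.45 − 0.65) = 0.4000/0.8000 = 0.5000
Terminal stock prices: S_uuu = 274.4, S_uud = 123, S_udd = 55.14, S_ddd = 24.72
Terminal payoffs (K − S): max(-159.4, 0) = 0, max(-7.996, 0) = 0, max(59.86, 0) = 59.86, max(90.28, 0) = 90.28
Node uu (S = 189.2): continuation = 1/1.05·[0.5000·0.0000 + 0.5000·0.0000] = 0.0000; exercise value = 0.0000 ≤ continuation, so V_uu = 0.0000
Node ud (S = 84.83): continuation = 1/1.05·[0.5000·0.0000 + 0.5000·59.8637] = 28.5065; exercise value = 30.1750 > continuation, so V_ud = 30.1750 (exercise)
Node dd (S = 38.03): continuation = 1/1.05·[0.5000·59.8637 + 0.5000·90.2837] = 71.4988; exercise value = 76.9750 > continuation, so V_dd = 76.9750 (exercise)
Node u (S = 130.5): continuation = 1/1.05·[0.5000·0.0000 + 0.5000·30.1750] = 14.3690; exercise value = 0.0000 ≤ continuation, so V_u = 14.3690
Node d (S = 58.5): continuation = 1/1.05·[0.5000·30.1750 + 0.5000·76.9750] = 51.0238; exercise value = 56.5000 > continuation, so V_d = 56.5000 (exercise)
Node 0 (S = 90): continuation = 1/1.05·[0.5000·14.3690 + 0.5000·56.5000] = 33.7472; exercise value = 25.0000 ≤ continuation, so V_0 = 33.7472

$33.75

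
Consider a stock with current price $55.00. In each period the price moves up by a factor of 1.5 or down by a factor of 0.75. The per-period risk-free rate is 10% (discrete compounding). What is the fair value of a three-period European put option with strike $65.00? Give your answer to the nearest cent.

Risk-neutral probability p = (1 + 0.1 − 0.75)/(1.5 − 0.75) = 0.3500/0.7500 = 0.4667
Terminal stock prices: S_uuu = 185.6, S_uud = 92.81, S_udd = 46.41, S_ddd = 23.2
Terminal payoffs (K − S): max(-120.6, 0) = 0, max(-27.81, 0) = 0, max(18.59, 0) = 18.59, max(41.8, 0) = 41.8
Node uu (S = 123.8): V_uu = 1/1.1·[0.4667·0.0000 + 0.5333·0.0000] = 0.0000
Node ud (S = 61.88): V_ud = 1/1.1·[0.4667·0.0000 + 0.5333·18.5938] = 9.0152
Node dd (S = 30.94): V_dd = 1/1.1·[0.4667·18.5938 + 0.5333·41.7969] = 28.1534
Node u (S = 82.5): V_u = 1/1.1·[0.4667·0.0000 + 0.5333·9.0152] = 4.3710
Node d (S = 41.25): V_d = 1/1.1·[0.4667·9.0152 + 0.5333·28.1534] = 17.4747
Node 0 (S = 55): V_0 = 1/1.1·[0.4667·4.3710 + 0.5333·17.4747] = 10.3270

$10.33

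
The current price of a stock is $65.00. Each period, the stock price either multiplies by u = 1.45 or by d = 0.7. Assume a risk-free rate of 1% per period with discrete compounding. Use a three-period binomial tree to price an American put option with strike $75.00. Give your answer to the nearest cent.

Risk-neutral probability p = (1 + 0.01 − 0.7)/(1.45 − 0.7) = 0.3100/0.7500 = 0.4133
Terminal stock prices: S_uuu = 198.2, S_uud = 95.66, S_udd = 46.18, S_ddd = 22.29
Terminal payoffs (K − S): max(-123.2, 0) = 0, max(-20.66, 0) = 0, max(28.82, 0) = 28.82, max(52.71, 0) = 52.71
Node uu (S = 136.7): continuation = 1/1.01·[0.4133·0.0000 + 0.5867·0.0000] = 0.0000; exercise value = 0.0000 ≤ continuation, so V_uu = 0.0000
Node ud (S = 65.97): continuation = 1/1.01·[0.4133·0.0000 + 0.5867·28.8175] = 16.7389; exercise value = 9.0250 ≤ continuation, so V_ud = 16.7389
Node dd (S = 31.85): continuation = 1/1.01·[0.4133·28.8175 + 0.5867·52.7050] = 42.4074; exercise value = 43.1500 > continuation, so V_dd = 43.1500 (exercise)
Node u (S = 94.25): continuation = 1/1.01·[0.4133·0.0000 + 0.5867·16.7389] = 9.7229; exercise value = 0.0000 ≤ continuation, so V_u = 9.7229
Node d (S = 45.5): continuation = 1/1.01·[0.4133·16.7389 + 0.5867·43.1500] = 31.9143; exercise value = 29.5000 ≤ continuation, so V_d = 31.9143
Node 0 (S = 65): continuation = 1/1.01·[0.4133·9.7229 + 0.5867·31.9143] = 22.5167; exercise value = 10.0000 ≤ continuation, so V_0 = 22.5167

$22.52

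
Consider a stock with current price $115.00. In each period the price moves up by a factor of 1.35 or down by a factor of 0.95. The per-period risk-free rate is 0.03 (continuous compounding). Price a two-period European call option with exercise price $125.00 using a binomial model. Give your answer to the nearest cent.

Risk-neutral probability p = (e^0.03 − 0.95)/(1.35 − 0.95) = 0.0805/0.4000 = 0.2011
Terminal stock prices: S_uu = 209.6, S_ud = 147.5, S_dd = 103.8
Terminal payoffs (S − K): max(84.59, 0) = 84.59, max(22.49, 0) = 22.49, max(-21.21, 0) = 0
Node u (S = 155.2): V_u = e^(−0.03)·[0.2011·84.5875 + 0.7989·22.4875] = 33.9443
Node d (S = 109.2): V_d = e^(−0.03)·[0.2011·22.4875 + 0.7989·0.0000] = 4.3894
Node 0 (S = 115): V_0 = e^(−0.03)·[0.2011·33.9443 + 0.7989·4.3894] = 10.0285

$10.03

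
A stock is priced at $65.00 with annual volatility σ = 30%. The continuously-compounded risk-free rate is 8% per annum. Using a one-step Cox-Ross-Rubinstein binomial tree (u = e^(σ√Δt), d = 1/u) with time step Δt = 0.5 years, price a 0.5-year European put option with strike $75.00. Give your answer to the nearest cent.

$9.85

CRR parameters: u = e^(σ√Δt) = e^(0.3·√0.5) = 1.2363, d = 1/u = 0.8089
Per-period rate: rΔt = 0.08·0.5 = 0.04, so R = e^0.04 = 1.0408
Risk-neutral probability p = (e^0.04 − 0.8089)/(1.2363 − 0.8089) = 0.2320/0.4275 = 0.5426
Terminal stock prices: S_u = 80.36, S_d = 52.58
Terminal payoffs (K − S): max(-5.36, 0) = 0, max(22.42, 0) = 22.42
Node 0 (S = 65): V_0 = e^(−0.04)·[0.5426·0.0000 + 0.4574·22.4242] = 9.8538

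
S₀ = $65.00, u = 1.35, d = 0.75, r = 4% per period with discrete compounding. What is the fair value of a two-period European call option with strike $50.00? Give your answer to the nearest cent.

Risk-neutral probability p = (1 + 0.04 − 0.75)/(1.35 − 0.75) = 0.2900/0.6000 = 0.4833
Terminal stock prices: S_uu = 118.5, S_ud = 65.81, S_dd = 36.56
Terminal payoffs (S − K): max(68.46, 0) = 68.46, max(15.81, 0) = 15.81, max(-13.44, 0) = 0
Node u (S = 87.75): V_u = 1/1.04·[0.4833·68.4625 + 0.5167·15.8125] = 39.6731
Node d (S = 48.75): V_d = 1/1.04·[0.4833·15.8125 + 0.5167·0.0000] = 7.3488
Node 0 (S = 65): V_0 = 1/1.04·[0.4833·39.6731 + 0.5167·7.3488] = 22.0886

$22.09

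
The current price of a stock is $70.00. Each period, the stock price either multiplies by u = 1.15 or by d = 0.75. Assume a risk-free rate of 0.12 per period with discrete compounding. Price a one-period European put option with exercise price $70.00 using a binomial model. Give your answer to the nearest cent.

$1.17

Risk-neutral probability p = (1 + 0.12 − 0.75)/(1.15 − 0.75) = 0.3700/0.4000 = 0.9250
Terminal stock prices: S_u = 80.5, S_d = 52.5
Terminal payoffs (K − S): max(-10.5, 0) = 0, max(17.5, 0) = 17.5
Node 0 (S = 70): V_0 = 1/1.12·[0.9250·0.0000 + 0.0750·17.5000] = 1.1719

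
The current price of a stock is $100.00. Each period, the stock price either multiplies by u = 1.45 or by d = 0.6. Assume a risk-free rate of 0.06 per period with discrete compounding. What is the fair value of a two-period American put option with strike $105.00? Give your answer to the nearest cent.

$23.46

Risk-neutral probability p = (1 + 0.06 − 0.6)/(1.45 − 0.6) = 0.4600/0.8500 = 0.5412
Terminal stock prices: S_uu = 210.2, S_ud = 87, S_dd = 36
Terminal payoffs (K − S): max(-105.2, 0) = 0, max(18, 0) = 18, max(69, 0) = 69
Node u (S = 145): continuation = 1/1.06·[0.5412·0.0000 + 0.4588·18.0000] = 7.7913; exercise value = 0.0000 ≤ continuation, so V_u = 7.7913
Node d (S = 60): continuation = 1/1.06·[0.5412·18.0000 + 0.4588·69.0000] = 39.0566; exercise value = 45.0000 > continuation, so V_d = 45.0000 (exercise)
Node 0 (S = 100): continuation = 1/1.06·[0.5412·7.7913 + 0.4588·45.0000] = 23.4562; exercise value = 5.0000 ≤ continuation, so V_0 = 23.4562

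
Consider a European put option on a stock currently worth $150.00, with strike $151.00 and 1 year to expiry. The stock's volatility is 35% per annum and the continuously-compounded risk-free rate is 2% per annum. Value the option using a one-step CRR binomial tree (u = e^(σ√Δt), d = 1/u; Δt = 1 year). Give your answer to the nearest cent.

CRR parameters: u = e^(σ√Δt) = e^(0.35·√1) = 1.4191, d = 1/u = 0.7047
Per-period rate: rΔt = 0.02·1 = 0.02, so R = e^0.02 = 1.0202
Risk-neutral probability p = (e^0.02 − 0.7047)/(1.4191 − 0.7047) = 0.3155/0.7144 = 0.4417
Terminal stock prices: S_u = 212.9, S_d = 105.7
Terminal payoffs (K − S): max(-61.86, 0) = 0, max(45.3, 0) = 45.3
Node 0 (S = 150): V_0 = e^(−0.02)·[0.4417·0.0000 + 0.5583·45.2968] = 24.7902

$24.79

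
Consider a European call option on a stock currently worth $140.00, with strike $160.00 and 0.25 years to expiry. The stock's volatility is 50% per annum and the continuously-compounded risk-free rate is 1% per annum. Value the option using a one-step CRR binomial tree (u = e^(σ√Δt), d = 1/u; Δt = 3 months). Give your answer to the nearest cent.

$8.73

CRR parameters: u = e^(σ√Δt) = e^(0.5·√0.25) = 1.2840, d = 1/u = 0.7788
Per-period rate: rΔt = 0.01·0.25 = 0.0025, so R = e^0.0025 = 1.0025
Risk-neutral probability p = (e^0.0025 − 0.7788)/(1.2840 − 0.7788) = 0.2237/0.5052 = 0.4428
Terminal stock prices: S_u = 179.8, S_d = 109
Terminal payoffs (S − K): max(19.76, 0) = 19.76, max(-50.97, 0) = 0
Node 0 (S = 140): V_0 = e^(−0.0025)·[0.4428·19.7636 + 0.5572·0.0000] = 8.7290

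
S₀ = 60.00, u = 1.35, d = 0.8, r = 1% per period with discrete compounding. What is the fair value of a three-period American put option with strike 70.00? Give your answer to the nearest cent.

16.98

Risk-neutral probability p = (1 + 0.01 − 0.8)/(1.35 − 0.8) = 0.2100/0.5500 = 0.3818
Terminal stock prices: S_uuu = 147.6, S_uud = 87.48, S_udd = 51.84, S_ddd = 30.72
Terminal payoffs (K − S): max(-77.62, 0) = 0, max(-17.48, 0) = 0, max(18.16, 0) = 18.16, max(39.28, 0) = 39.28
Node uu (S = 109.4): continuation = 1/1.01·[0.3818·0.0000 + 0.6182·0.0000] = 0.0000; exercise value = 0.0000 ≤ continuation, so V_uu = 0.0000
Node ud (S = 64.8): continuation = 1/1.01·[0.3818·0.0000 + 0.6182·18.1600] = 11.1150; exercise value = 5.2000 ≤ continuation, so V_ud = 11.1150
Node dd (S = 38.4): continuation = 1/1.01·[0.3818·18.1600 + 0.6182·39.2800] = 30.9069; exercise value = 31.6000 > continuation, so V_dd = 31.6000 (exercise)
Node u (S = 81): continuation = 1/1.01·[0.3818·0.0000 + 0.6182·11.1150] = 6.8031; exercise value = 0.0000 ≤ continuation, so V_u = 6.8031
Node d (S = 48): continuation = 1/1.01·[0.3818·11.1150 + 0.6182·31.6000] = 23.5430; exercise value = 22.0000 ≤ continuation, so V_d = 23.5430
Node 0 (S = 60): continuation = 1/1.01·[0.3818·6.8031 + 0.6182·23.5430] = 16.9816; exercise value = 10.0000 ≤ continuation, so V_0 = 16.9816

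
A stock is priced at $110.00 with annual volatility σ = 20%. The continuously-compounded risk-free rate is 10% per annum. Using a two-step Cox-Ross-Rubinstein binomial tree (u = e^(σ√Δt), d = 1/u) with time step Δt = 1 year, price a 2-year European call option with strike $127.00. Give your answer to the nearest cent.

CRR parameters: u = e^(σ√Δt) = e^(0.2·√1) = 1.2214, d = 1/u = 0.8187
Per-period rate: rΔt = 0.1·1 = 0.1, so R = e^0.1 = 1.1052
Risk-neutral probability p = (e^0.1 − 0.8187)/(1.2214 − 0.8187) = 0.2864/0.4027 = 0.7113
Terminal stock prices: S_uu = 164.1, S_ud = 110, S_dd = 73.74
Terminal payoffs (S − K): max(37.1, 0) = 37.1, max(-17, 0) = 0, max(-53.26, 0) = 0
Node u (S = 134.4): V_u = e^(−0.1)·[0.7113·37.1007 + 0.2887·0.0000] = 23.8801
Node d (S = 90.06): V_d = e^(−0.1)·[0.7113·0.0000 + 0.2887·0.0000] = 0.0000
Node 0 (S = 110): V_0 = e^(−0.1)·[0.7113·23.8801 + 0.2887·0.0000] = 15.3705

$15.37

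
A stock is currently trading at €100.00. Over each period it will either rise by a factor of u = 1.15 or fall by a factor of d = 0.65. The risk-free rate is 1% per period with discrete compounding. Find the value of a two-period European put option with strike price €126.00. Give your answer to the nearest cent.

€26.69

Risk-neutral probability p = (1 + 0.01 − 0.65)/(1.15 − 0.65) = 0.3600/0.5000 = 0.7200
Terminal stock prices: S_uu = 132.2, S_ud = 74.75, S_dd = 42.25
Terminal payoffs (K − S): max(-6.25, 0) = 0, max(51.25, 0) = 51.25, max(83.75, 0) = 83.75
Node u (S = 115): V_u = 1/1.01·[0.7200·0.0000 + 0.2800·51.2500] = 14.2079
Node d (S = 65): V_d = 1/1.01·[0.7200·51.2500 + 0.2800·83.7500] = 59.7525
Node 0 (S = 100): V_0 = 1/1.01·[0.7200·14.2079 + 0.2800·59.7525] = 26.6935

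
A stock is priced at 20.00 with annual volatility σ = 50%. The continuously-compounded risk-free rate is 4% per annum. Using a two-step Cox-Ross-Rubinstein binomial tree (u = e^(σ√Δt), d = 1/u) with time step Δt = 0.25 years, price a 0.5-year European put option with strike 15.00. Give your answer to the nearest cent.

0.83

CRR parameters: u = e^(σ√Δt) = e^(0.5·√0.25) = 1.2840, d = 1/u = 0.7788
Per-period rate: rΔt = 0.04·0.25 = 0.01, so R = e^0.01 = 1.0101
Risk-neutral probability p = (e^0.01 − 0.7788)/(1.2840 − 0.7788) = 0.2312/0.5052 = 0.4577
Terminal stock prices: S_uu = 32.97, S_ud = 20, S_dd = 12.13
Terminal payoffs (K − S): max(-17.97, 0) = 0, max(-5, 0) = 0, max(2.869, 0) = 2.869
Node u (S = 25.68): V_u = e^(−0.01)·[0.4577·0.0000 + 0.5423·0.0000] = 0.0000
Node d (S = 15.58): V_d = e^(−0.01)·[0.4577·0.0000 + 0.5423·2.8694] = 1.5405
Node 0 (S = 20): V_0 = e^(−0.01)·[0.4577·0.0000 + 0.5423·1.5405] = 0.8271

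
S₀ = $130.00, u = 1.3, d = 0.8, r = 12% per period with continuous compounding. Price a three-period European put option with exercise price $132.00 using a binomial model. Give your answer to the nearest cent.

Risk-neutral probability p = (e^0.12 − 0.8)/(1.3 − 0.8) = 0.3275/0.5000 = 0.6550
Terminal stock prices: S_uuu = 285.6, S_uud = 175.8, S_udd = 108.2, S_ddd = 66.56
Terminal payoffs (K − S): max(-153.6, 0) = 0, max(-43.76, 0) = 0, max(23.84, 0) = 23.84, max(65.44, 0) = 65.44
Node uu (S = 219.7): V_uu = e^(−0.12)·[0.6550·0.0000 + 0.3450·0.0000] = 0.0000
Node ud (S = 135.2): V_ud = e^(−0.12)·[0.6550·0.0000 + 0.3450·23.8400] = 7.2949
Node dd (S = 83.2): V_dd = e^(−0.12)·[0.6550·23.8400 + 0.3450·65.4400] = 33.8735
Node u (S = 169): V_u = e^(−0.12)·[0.6550·0.0000 + 0.3450·7.2949] = 2.2322
Node d (S = 104): V_d = e^(−0.12)·[0.6550·7.2949 + 0.3450·33.8735] = 14.6029
Node 0 (S = 130): V_0 = e^(−0.12)·[0.6550·2.2322 + 0.3450·14.6029] = 5.7651

$5.77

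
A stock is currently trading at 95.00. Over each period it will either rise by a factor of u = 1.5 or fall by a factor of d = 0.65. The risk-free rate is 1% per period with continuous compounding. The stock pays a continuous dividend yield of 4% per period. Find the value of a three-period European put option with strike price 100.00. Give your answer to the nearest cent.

34.30

Per-period risk-free factor R = e^0.01 = 1.0101; dividend-adjusted growth = e^(0.01−0.04) = 0.9704.
Risk-neutral probability p = (0.9704 − 0.65)/(1.5 − 0.65) = 0.3204/0.8500 = 0.3770
Terminal stock prices: S_uuu = 320.6, S_uud = 138.9, S_udd = 60.21, S_ddd = 26.09
Terminal payoffs (K − S): max(-220.6, 0) = 0, max(-38.94, 0) = 0, max(39.79, 0) = 39.79, max(73.91, 0) = 73.91
Node uu (S = 213.8): V_uu = e^(−0.01)·[0.3770·0.0000 + 0.6230·0.0000] = 0.0000
Node ud (S = 92.62): V_ud = e^(−0.01)·[0.3770·0.0000 + 0.6230·39.7937] = 24.5450
Node dd (S = 40.14): V_dd = e^(−0.01)·[0.3770·39.7937 + 0.6230·73.9106] = 60.4413
Node u (S = 142.5): V_u = e^(−0.01)·[0.3770·0.0000 + 0.6230·24.5450] = 15.1395
Node d (S = 61.75): V_d = e^(−0.01)·[0.3770·24.5450 + 0.6230·60.4413] = 46.4418
Node 0 (S = 95): V_0 = e^(−0.01)·[0.3770·15.1395 + 0.6230·46.4418] = 34.2964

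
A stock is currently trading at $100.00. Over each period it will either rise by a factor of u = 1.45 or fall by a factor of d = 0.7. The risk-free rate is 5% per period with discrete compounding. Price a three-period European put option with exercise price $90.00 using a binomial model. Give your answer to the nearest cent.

$13.82

Risk-neutral probability p = (1 + 0.05 − 0.7)/(1.45 − 0.7) = 0.3500/0.7500 = 0.4667
Terminal stock prices: S_uuu = 304.9, S_uud = 147.2, S_udd = 71.05, S_ddd = 34.3
Terminal payoffs (K − S): max(-214.9, 0) = 0, max(-57.17, 0) = 0, max(18.95, 0) = 18.95, max(55.7, 0) = 55.7
Node uu (S = 210.2): V_uu = 1/1.05·[0.4667·0.0000 + 0.5333·0.0000] = 0.0000
Node ud (S = 101.5): V_ud = 1/1.05·[0.4667·0.0000 + 0.5333·18.9500] = 9.6254
Node dd (S = 49): V_dd = 1/1.05·[0.4667·18.9500 + 0.5333·55.7000] = 36.7143
Node u (S = 145): V_u = 1/1.05·[0.4667·0.0000 + 0.5333·9.6254] = 4.8891
Node d (S = 70): V_d = 1/1.05·[0.4667·9.6254 + 0.5333·36.7143] = 22.9265
Node 0 (S = 100): V_0 = 1/1.05·[0.4667·4.8891 + 0.5333·22.9265] = 13.8181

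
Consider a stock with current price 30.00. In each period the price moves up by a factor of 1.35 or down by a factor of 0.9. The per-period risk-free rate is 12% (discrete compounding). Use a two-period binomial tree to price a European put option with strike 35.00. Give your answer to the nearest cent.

Risk-neutral probability p = (1 + 0.12 − 0.9)/(1.35 − 0.9) = 0.2200/0.4500 = 0.4889
Terminal stock prices: S_uu = 54.68, S_ud = 36.45, S_dd = 24.3
Terminal payoffs (K − S): max(-19.68, 0) = 0, max(-1.45, 0) = 0, max(10.7, 0) = 10.7
Node u (S = 40.5): V_u = 1/1.12·[0.4889·0.0000 + 0.5111·0.0000] = 0.0000
Node d (S = 27): V_d = 1/1.12·[0.4889·0.0000 + 0.5111·10.7000] = 4.8829
Node 0 (S = 30): V_0 = 1/1.12·[0.4889·0.0000 + 0.5111·4.8829] = 2.2283

2.23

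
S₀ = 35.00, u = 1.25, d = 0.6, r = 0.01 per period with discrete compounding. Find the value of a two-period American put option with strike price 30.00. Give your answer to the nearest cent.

Risk-neutral probability p = (1 + 0.01 − 0.6)/(1.25 − 0.6) = 0.4100/0.6500 = 0.6308
Terminal stock prices: S_uu = 54.69, S_ud = 26.25, S_dd = 12.6
Terminal payoffs (K − S): max(-24.69, 0) = 0, max(3.75, 0) = 3.75, max(17.4, 0) = 17.4
Node u (S = 43.75): continuation = 1/1.01·[0.6308·0.0000 + 0.3692·3.7500] = 1.3709; exercise value = 0.0000 ≤ continuation, so V_u = 1.3709
Node d (S = 21): continuation = 1/1.01·[0.6308·3.7500 + 0.3692·17.4000] = 8.7030; exercise value = 9.0000 > continuation, so V_d = 9.0000 (exercise)
Node 0 (S = 35): continuation = 1/1.01·[0.6308·1.3709 + 0.3692·9.0000] = 4.1463; exercise value = 0.0000 ≤ continuation, so V_0 = 4.1463

4.15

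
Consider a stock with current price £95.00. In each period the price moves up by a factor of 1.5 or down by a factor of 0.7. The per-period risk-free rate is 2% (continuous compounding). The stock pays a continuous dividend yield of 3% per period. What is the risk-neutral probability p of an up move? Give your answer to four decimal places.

p = 0.3626

Per-period risk-free factor R = e^0.02 = 1.0202; dividend-adjusted growth = e^(0.02−0.03) = 0.9900.
Risk-neutral probability p = (0.9900 − 0.7)/(1.5 − 0.7) = 0.2900/0.8000 = 0.3626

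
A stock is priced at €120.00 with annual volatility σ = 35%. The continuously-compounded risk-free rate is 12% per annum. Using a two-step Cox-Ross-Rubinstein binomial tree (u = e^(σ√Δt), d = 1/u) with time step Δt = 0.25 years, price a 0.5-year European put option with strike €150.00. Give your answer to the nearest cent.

CRR parameters: u = e^(σ√Δt) = e^(0.35·√0.25) = 1.1912, d = 1/u = 0.8395
Per-period rate: rΔt = 0.12·0.25 = 0.03, so R = e^0.03 = 1.0305
Risk-neutral probability p = (e^0.03 − 0.8395)/(1.1912 − 0.8395) = 0.1910/0.3518 = 0.5429
Terminal stock prices: S_uu = 170.3, S_ud = 120, S_dd = 84.56
Terminal payoffs (K − S): max(-20.29, 0) = 0, max(30, 0) = 30, max(65.44, 0) = 65.44
Node u (S = 142.9): V_u = e^(−0.03)·[0.5429·0.0000 + 0.4571·30.0000] = 13.3068
Node d (S = 100.7): V_d = e^(−0.03)·[0.5429·30.0000 + 0.4571·65.4374] = 44.8320
Node 0 (S = 120): V_0 = e^(−0.03)·[0.5429·13.3068 + 0.4571·44.8320] = 26.8968

€26.90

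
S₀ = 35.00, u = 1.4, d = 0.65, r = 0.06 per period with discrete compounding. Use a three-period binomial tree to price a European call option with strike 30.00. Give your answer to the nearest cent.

14.04

Risk-neutral probability p = (1 + 0.06 − 0.65)/(1.4 − 0.65) = 0.4100/0.7500 = 0.5467
Terminal stock prices: S_uuu = 96.04, S_uud = 44.59, S_udd = 20.7, S_ddd = 9.612
Terminal payoffs (S − K): max(66.04, 0) = 66.04, max(14.59, 0) = 14.59, max(-9.297, 0) = 0, max(-20.39, 0) = 0
Node uu (S = 68.6): V_uu = 1/1.06·[0.5467·66.0400 + 0.4533·14.5900] = 40.2981
Node ud (S = 31.85): V_ud = 1/1.06·[0.5467·14.5900 + 0.4533·0.0000] = 7.5244
Node dd (S = 14.79): V_dd = 1/1.06·[0.5467·0.0000 + 0.4533·0.0000] = 0.0000
Node u (S = 49): V_u = 1/1.06·[0.5467·40.2981 + 0.4533·7.5244] = 24.0007
Node d (S = 22.75): V_d = 1/1.06·[0.5467·7.5244 + 0.4533·0.0000] = 3.8805
Node 0 (S = 35): V_0 = 1/1.06·[0.5467·24.0007 + 0.4533·3.8805] = 14.0373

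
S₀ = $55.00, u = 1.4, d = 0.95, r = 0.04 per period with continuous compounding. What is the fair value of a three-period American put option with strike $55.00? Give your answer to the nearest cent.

Risk-neutral probability p = (e^0.04 − 0.95)/(1.4 − 0.95) = 0.0908/0.4500 = 0.2018
Terminal stock prices: S_uuu = 150.9, S_uud = 102.4, S_udd = 69.49, S_ddd = 47.16
Terminal payoffs (K − S): max(-95.92, 0) = 0, max(-47.41, 0) = 0, max(-14.49, 0) = 0, max(7.844, 0) = 7.844
Node uu (S = 107.8): continuation = e^(−0.04)·[0.2018·0.0000 + 0.7982·0.0000] = 0.0000; exercise value = 0.0000 ≤ continuation, so V_uu = 0.0000
Node ud (S = 73.15): continuation = e^(−0.04)·[0.2018·0.0000 + 0.7982·0.0000] = 0.0000; exercise value = 0.0000 ≤ continuation, so V_ud = 0.0000
Node dd (S = 49.64): continuation = e^(−0.04)·[0.2018·0.0000 + 0.7982·7.8444] = 6.0159; exercise value = 5.3625 ≤ continuation, so V_dd = 6.0159
Node u (S = 77): continuation = e^(−0.04)·[0.2018·0.0000 + 0.7982·0.0000] = 0.0000; exercise value = 0.0000 ≤ continuation, so V_u = 0.0000
Node d (S = 52.25): continuation = e^(−0.04)·[0.2018·0.0000 + 0.7982·6.0159] = 4.6136; exercise value = 2.7500 ≤ continuation, so V_d = 4.6136
Node 0 (S = 55): continuation = e^(−0.04)·[0.2018·0.0000 + 0.7982·4.6136] = 3.5381; exercise value = 0.0000 ≤ continuation, so V_0 = 3.5381

$3.54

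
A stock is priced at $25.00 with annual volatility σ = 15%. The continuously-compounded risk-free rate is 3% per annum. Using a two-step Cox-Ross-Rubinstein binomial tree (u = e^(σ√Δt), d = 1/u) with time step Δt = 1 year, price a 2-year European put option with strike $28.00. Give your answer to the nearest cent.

CRR parameters: u = e^(σ√Δt) = e^(0.15·√1) = 1.1618, d = 1/u = 0.8607
Per-period rate: rΔt = 0.03·1 = 0.03, so R = e^0.03 = 1.0305
Risk-neutral probability p = (e^0.03 − 0.8607)/(1.1618 − 0.8607) = 0.1697/0.3011 = 0.5637
Terminal stock prices: S_uu = 33.75, S_ud = 25, S_dd = 18.52
Terminal payoffs (K − S): max(-5.746, 0) = 0, max(3, 0) = 3, max(9.48, 0) = 9.48
Node u (S = 29.05): V_u = e^(−0.03)·[0.5637·0.0000 + 0.4363·3.0000] = 1.2702
Node d (S = 21.52): V_d = e^(−0.03)·[0.5637·3.0000 + 0.4363·9.4795] = 5.6548
Node 0 (S = 25): V_0 = e^(−0.03)·[0.5637·1.2702 + 0.4363·5.6548] = 3.0891

$3.09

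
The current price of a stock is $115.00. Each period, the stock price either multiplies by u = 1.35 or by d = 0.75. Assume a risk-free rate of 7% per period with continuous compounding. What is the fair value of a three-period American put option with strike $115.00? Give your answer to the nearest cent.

Risk-neutral probability p = (e^0.07 − 0.75)/(1.35 − 0.75) = 0.3225/0.6000 = 0.5375
Terminal stock prices: S_uuu = 282.9, S_uud = 157.2, S_udd = 87.33, S_ddd = 48.52
Terminal payoffs (K − S): max(-167.9, 0) = 0, max(-42.19, 0) = 0, max(27.67, 0) = 27.67, max(66.48, 0) = 66.48
Node uu (S = 209.6): continuation = e^(−0.07)·[0.5375·0.0000 + 0.4625·0.0000] = 0.0000; exercise value = 0.0000 ≤ continuation, so V_uu = 0.0000
Node ud (S = 116.4): continuation = e^(−0.07)·[0.5375·0.0000 + 0.4625·27.6719] = 11.9327; exercise value = 0.0000 ≤ continuation, so V_ud = 11.9327
Node dd (S = 64.69): continuation = e^(−0.07)·[0.5375·27.6719 + 0.4625·66.4844] = 42.5378; exercise value = 50.3125 > continuation, so V_dd = 50.3125 (exercise)
Node u (S = 155.2): continuation = e^(−0.07)·[0.5375·0.0000 + 0.4625·11.9327] = 5.1456; exercise value = 0.0000 ≤ continuation, so V_u = 5.1456
Node d (S = 86.25): continuation = e^(−0.07)·[0.5375·11.9327 + 0.4625·50.3125] = 27.6761; exercise value = 28.7500 > continuation, so V_d = 28.7500 (exercise)
Node 0 (S = 115): continuation = e^(−0.07)·[0.5375·5.1456 + 0.4625·28.7500] = 14.9764; exercise value = 0.0000 ≤ continuation, so V_0 = 14.9764

$14.98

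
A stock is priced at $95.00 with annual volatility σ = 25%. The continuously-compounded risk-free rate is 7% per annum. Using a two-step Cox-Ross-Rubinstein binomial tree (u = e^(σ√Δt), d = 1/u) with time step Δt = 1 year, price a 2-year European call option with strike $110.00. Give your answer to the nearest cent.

$13.70

CRR parameters: u = e^(σ√Δt) = e^(0.25·√1) = 1.2840, d = 1/u = 0.7788
Per-period rate: rΔt = 0.07·1 = 0.07, so R = e^0.07 = 1.0725
Risk-neutral probability p = (e^0.07 − 0.7788)/(1.2840 − 0.7788) = 0.2937/0.5052 = 0.5813
Terminal stock prices: S_uu = 156.6, S_ud = 95, S_dd = 57.62
Terminal payoffs (S − K): max(46.63, 0) = 46.63, max(-15, 0) = 0, max(-52.38, 0) = 0
Node u (S = 122): V_u = e^(−0.07)·[0.5813·46.6285 + 0.4187·0.0000] = 25.2744
Node d (S = 73.99): V_d = e^(−0.07)·[0.5813·0.0000 + 0.4187·0.0000] = 0.0000
Node 0 (S = 95): V_0 = e^(−0.07)·[0.5813·25.2744 + 0.4187·0.0000] = 13.6997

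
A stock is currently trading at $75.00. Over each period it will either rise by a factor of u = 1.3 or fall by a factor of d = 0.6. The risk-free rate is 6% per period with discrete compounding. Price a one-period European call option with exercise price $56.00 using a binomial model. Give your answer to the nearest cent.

Risk-neutral probability p = (1 + 0.06 − 0.6)/(1.3 − 0.6) = 0.4600/0.7000 = 0.6571
Terminal stock prices: S_u = 97.5, S_d = 45
Terminal payoffs (S − K): max(41.5, 0) = 41.5, max(-11, 0) = 0
Node 0 (S = 75): V_0 = 1/1.06·[0.6571·41.5000 + 0.3429·0.0000] = 25.7278

$25.73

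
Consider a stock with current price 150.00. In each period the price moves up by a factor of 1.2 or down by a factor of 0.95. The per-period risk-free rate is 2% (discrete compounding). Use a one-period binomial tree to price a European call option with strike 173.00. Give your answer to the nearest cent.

1.92

Risk-neutral probability p = (1 + 0.02 − 0.95)/(1.2 − 0.95) = 0.0700/0.2500 = 0.2800
Terminal stock prices: S_u = 180, S_d = 142.5
Terminal payoffs (S − K): max(7, 0) = 7, max(-30.5, 0) = 0
Node 0 (S = 150): V_0 = 1/1.02·[0.2800·7.0000 + 0.7200·0.0000] = 1.9216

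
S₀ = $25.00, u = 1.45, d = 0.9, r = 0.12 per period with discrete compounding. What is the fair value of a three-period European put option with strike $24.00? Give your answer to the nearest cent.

Risk-neutral probability p = (1 + 0.12 − 0.9)/(1.45 − 0.9) = 0.2200/0.5500 = 0.4000
Terminal stock prices: S_uuu = 76.22, S_uud = 47.31, S_udd = 29.36, S_ddd = 18.23
Terminal payoffs (K − S): max(-52.22, 0) = 0, max(-23.31, 0) = 0, max(-5.363, 0) = 0, max(5.775, 0) = 5.775
Node uu (S = 52.56): V_uu = 1/1.12·[0.4000·0.0000 + 0.6000·0.0000] = 0.0000
Node ud (S = 32.62): V_ud = 1/1.12·[0.4000·0.0000 + 0.6000·0.0000] = 0.0000
Node dd (S = 20.25): V_dd = 1/1.12·[0.4000·0.0000 + 0.6000·5.7750] = 3.0937
Node u (S = 36.25): V_u = 1/1.12·[0.4000·0.0000 + 0.6000·0.0000] = 0.0000
Node d (S = 22.5): V_d = 1/1.12·[0.4000·0.0000 + 0.6000·3.0937] = 1.6574
Node 0 (S = 25): V_0 = 1/1.12·[0.4000·0.0000 + 0.6000·1.6574] = 0.8879

$0.89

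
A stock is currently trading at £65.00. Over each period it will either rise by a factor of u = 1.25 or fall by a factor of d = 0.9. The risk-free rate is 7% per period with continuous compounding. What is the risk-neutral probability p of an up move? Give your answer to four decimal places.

p = 0.4929

Risk-neutral probability p = (e^0.07 − 0.9)/(1.25 − 0.9) = 0.1725/0.3500 = 0.4929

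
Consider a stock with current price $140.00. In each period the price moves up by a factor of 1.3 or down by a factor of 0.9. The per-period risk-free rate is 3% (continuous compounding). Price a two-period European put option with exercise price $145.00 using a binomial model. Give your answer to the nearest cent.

Risk-neutral probability p = (e^0.03 − 0.9)/(1.3 − 0.9) = 0.1305/0.4000 = 0.3261
Terminal stock prices: S_uu = 236.6, S_ud = 163.8, S_dd = 113.4
Terminal payoffs (K − S): max(-91.6, 0) = 0, max(-18.8, 0) = 0, max(31.6, 0) = 31.6
Node u (S = 182): V_u = e^(−0.03)·[0.3261·0.0000 + 0.6739·0.0000] = 0.0000
Node d (S = 126): V_d = e^(−0.03)·[0.3261·0.0000 + 0.6739·31.6000] = 20.6648
Node 0 (S = 140): V_0 = e^(−0.03)·[0.3261·0.0000 + 0.6739·20.6648] = 13.5137

$13.51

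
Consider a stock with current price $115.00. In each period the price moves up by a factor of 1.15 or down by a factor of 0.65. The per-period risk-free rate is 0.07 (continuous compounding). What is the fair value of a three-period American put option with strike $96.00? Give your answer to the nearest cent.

Risk-neutral probability p = (e^0.07 − 0.65)/(1.15 − 0.65) = 0.4225/0.5000 = 0.8450
Terminal stock prices: S_uuu = 174.9, S_uud = 98.86, S_udd = 55.88, S_ddd = 31.58
Terminal payoffs (K − S): max(-78.9, 0) = 0, max(-2.857, 0) = 0, max(40.12, 0) = 40.12, max(64.42, 0) = 64.42
Node uu (S = 152.1): continuation = e^(−0.07)·[0.8450·0.0000 + 0.1550·0.0000] = 0.0000; exercise value = 0.0000 ≤ continuation, so V_uu = 0.0000
Node ud (S = 85.96): continuation = e^(−0.07)·[0.8450·0.0000 + 0.1550·40.1244] = 5.7982; exercise value = 10.0375 > continuation, so V_ud = 10.0375 (exercise)
Node dd (S = 48.59): continuation = e^(−0.07)·[0.8450·40.1244 + 0.1550·64.4181] = 40.9223; exercise value = 47.4125 > continuation, so V_dd = 47.4125 (exercise)
Node u (S = 132.2): continuation = e^(−0.07)·[0.8450·0.0000 + 0.1550·10.0375] = 1.4505; exercise value = 0.0000 ≤ continuation, so V_u = 1.4505
Node d (S = 74.75): continuation = e^(−0.07)·[0.8450·10.0375 + 0.1550·47.4125] = 14.7598; exercise value = 21.2500 > continuation, so V_d = 21.2500 (exercise)
Node 0 (S = 115): continuation = e^(−0.07)·[0.8450·1.4505 + 0.1550·21.2500] = 4.2136; exercise value = 0.0000 ≤ continuation, so V_0 = 4.2136

$4.21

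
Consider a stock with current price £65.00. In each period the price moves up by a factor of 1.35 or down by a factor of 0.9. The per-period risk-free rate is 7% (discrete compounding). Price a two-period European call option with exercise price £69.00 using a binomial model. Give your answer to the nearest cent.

Risk-neutral probability p = (1 + 0.07 − 0.9)/(1.35 − 0.9) = 0.1700/0.4500 = 0.3778
Terminal stock prices: S_uu = 118.5, S_ud = 78.98, S_dd = 52.65
Terminal payoffs (S − K): max(49.46, 0) = 49.46, max(9.975, 0) = 9.975, max(-16.35, 0) = 0
Node u (S = 87.75): V_u = 1/1.07·[0.3778·49.4625 + 0.6222·9.9750] = 23.2640
Node d (S = 58.5): V_d = 1/1.07·[0.3778·9.9750 + 0.6222·0.0000] = 3.5218
Node 0 (S = 65): V_0 = 1/1.07·[0.3778·23.2640 + 0.6222·3.5218] = 10.2617

£10.26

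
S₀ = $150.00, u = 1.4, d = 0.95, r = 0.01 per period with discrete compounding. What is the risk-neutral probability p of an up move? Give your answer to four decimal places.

Risk-neutral probability p = (1 + 0.01 − 0.95)/(1.4 − 0.95) = 0.0600/0.4500 = 0.1333

p = 0.1333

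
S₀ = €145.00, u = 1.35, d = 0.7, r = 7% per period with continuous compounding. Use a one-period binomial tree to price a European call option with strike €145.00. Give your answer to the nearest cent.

€27.12

Risk-neutral probability p = (e^0.07 − 0.7)/(1.35 − 0.7) = 0.3725/0.6500 = 0.5731
Terminal stock prices: S_u = 195.8, S_d = 101.5
Terminal payoffs (S − K): max(50.75, 0) = 50.75, max(-43.5, 0) = 0
Node 0 (S = 145): V_0 = e^(−0.07)·[0.5731·50.7500 + 0.4269·0.0000] = 27.1180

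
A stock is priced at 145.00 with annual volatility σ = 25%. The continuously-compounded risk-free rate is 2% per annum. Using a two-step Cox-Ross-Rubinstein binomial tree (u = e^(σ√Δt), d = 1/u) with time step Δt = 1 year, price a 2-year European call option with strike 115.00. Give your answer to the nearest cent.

CRR parameters: u = e^(σ√Δt) = e^(0.25·√1) = 1.2840, d = 1/u = 0.7788
Per-period rate: rΔt = 0.02·1 = 0.02, so R = e^0.02 = 1.0202
Risk-neutral probability p = (e^0.02 − 0.7788)/(1.2840 − 0.7788) = 0.2414/0.5052 = 0.4778
Terminal stock prices: S_uu = 239.1, S_ud = 145, S_dd = 87.95
Terminal payoffs (S − K): max(124.1, 0) = 124.1, max(30, 0) = 30, max(-27.05, 0) = 0
Node u (S = 186.2): V_u = e^(−0.02)·[0.4778·124.0646 + 0.5222·30.0000] = 73.4608
Node d (S = 112.9): V_d = e^(−0.02)·[0.4778·30.0000 + 0.5222·0.0000] = 14.0504
Node 0 (S = 145): V_0 = e^(−0.02)·[0.4778·73.4608 + 0.5222·14.0504] = 41.5969

41.60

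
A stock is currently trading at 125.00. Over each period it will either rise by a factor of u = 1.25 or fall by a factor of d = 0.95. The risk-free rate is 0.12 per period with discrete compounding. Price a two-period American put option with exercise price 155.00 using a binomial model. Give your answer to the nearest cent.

30.00

Risk-neutral probability p = (1 + 0.12 − 0.95)/(1.25 − 0.95) = 0.1700/0.3000 = 0.5667
Terminal stock prices: S_uu = 195.3, S_ud = 148.4, S_dd = 112.8
Terminal payoffs (K − S): max(-40.31, 0) = 0, max(6.562, 0) = 6.562, max(42.19, 0) = 42.19
Node u (S = 156.2): continuation = 1/1.12·[0.5667·0.0000 + 0.4333·6.5625] = 2.5391; exercise value = 0.0000 ≤ continuation, so V_u = 2.5391
Node d (S = 118.8): continuation = 1/1.12·[0.5667·6.5625 + 0.4333·42.1875] = 19.6429; exercise value = 36.2500 > continuation, so V_d = 36.2500 (exercise)
Node 0 (S = 125): continuation = 1/1.12·[0.5667·2.5391 + 0.4333·36.2500] = 15.3099; exercise value = 30.0000 > continuation, so V_0 = 30.0000 (exercise)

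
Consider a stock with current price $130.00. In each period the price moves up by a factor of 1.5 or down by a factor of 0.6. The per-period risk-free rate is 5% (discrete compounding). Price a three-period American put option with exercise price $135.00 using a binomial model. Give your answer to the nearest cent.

Risk-neutral probability p = (1 + 0.05 − 0.6)/(1.5 − 0.6) = 0.4500/0.9000 = 0.5000
Terminal stock prices: S_uuu = 438.8, S_uud = 175.5, S_udd = 70.2, S_ddd = 28.08
Terminal payoffs (K − S): max(-303.8, 0) = 0, max(-40.5, 0) = 0, max(64.8, 0) = 64.8, max(106.9, 0) = 106.9
Node uu (S = 292.5): continuation = 1/1.05·[0.5000·0.0000 + 0.5000·0.0000] = 0.0000; exercise value = 0.0000 ≤ continuation, so V_uu = 0.0000
Node ud (S = 117): continuation = 1/1.05·[0.5000·0.0000 + 0.5000·64.8000] = 30.8571; exercise value = 18.0000 ≤ continuation, so V_ud = 30.8571
Node dd (S = 46.8): continuation = 1/1.05·[0.5000·64.8000 + 0.5000·106.9200] = 81.7714; exercise value = 88.2000 > continuation, so V_dd = 88.2000 (exercise)
Node u (S = 195): continuation = 1/1.05·[0.5000·0.0000 + 0.5000·30.8571] = 14.6939; exercise value = 0.0000 ≤ continuation, so V_u = 14.6939
Node d (S = 78): continuation = 1/1.05·[0.5000·30.8571 + 0.5000·88.2000] = 56.6939; exercise value = 57.0000 > continuation, so V_d = 57.0000 (exercise)
Node 0 (S = 130): continuation = 1/1.05·[0.5000·14.6939 + 0.5000·57.0000] = 34.1399; exercise value = 5.0000 ≤ continuation, so V_0 = 34.1399

$34.14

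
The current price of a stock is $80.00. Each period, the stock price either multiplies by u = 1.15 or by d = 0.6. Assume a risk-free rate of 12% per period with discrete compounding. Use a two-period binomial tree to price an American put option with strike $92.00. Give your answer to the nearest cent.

Risk-neutral probability p = (1 + 0.12 − 0.6)/(1.15 − 0.6) = 0.5200/0.5500 = 0.9455
Terminal stock prices: S_uu = 105.8, S_ud = 55.2, S_dd = 28.8
Terminal payoffs (K − S): max(-13.8, 0) = 0, max(36.8, 0) = 36.8, max(63.2, 0) = 63.2
Node u (S = 92): continuation = 1/1.12·[0.9455·0.0000 + 0.0545·36.8000] = 1.7922; exercise value = 0.0000 ≤ continuation, so V_u = 1.7922
Node d (S = 48): continuation = 1/1.12·[0.9455·36.8000 + 0.0545·63.2000] = 34.1429; exercise value = 44.0000 > continuation, so V_d = 44.0000 (exercise)
Node 0 (S = 80): continuation = 1/1.12·[0.9455·1.7922 + 0.0545·44.0000] = 3.6558; exercise value = 12.0000 > continuation, so V_0 = 12.0000 (exercise)

$12.00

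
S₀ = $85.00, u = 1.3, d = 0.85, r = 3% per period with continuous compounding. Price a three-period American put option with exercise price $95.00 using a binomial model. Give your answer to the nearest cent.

$15.34

Risk-neutral probability p = (e^0.03 − 0.85)/(1.3 − 0.85) = 0.1805/0.4500 = 0.4010
Terminal stock prices: S_uuu = 186.7, S_uud = 122.1, S_udd = 79.84, S_ddd = 52.2
Terminal payoffs (K − S): max(-91.75, 0) = 0, max(-27.1, 0) = 0, max(15.16, 0) = 15.16, max(42.8, 0) = 42.8
Node uu (S = 143.7): continuation = e^(−0.03)·[0.4010·0.0000 + 0.5990·0.0000] = 0.0000; exercise value = 0.0000 ≤ continuation, so V_uu = 0.0000
Node ud (S = 93.92): continuation = e^(−0.03)·[0.4010·0.0000 + 0.5990·15.1638] = 8.8145; exercise value = 1.0750 ≤ continuation, so V_ud = 8.8145
Node dd (S = 61.41): continuation = e^(−0.03)·[0.4010·15.1638 + 0.5990·42.7994] = 30.7798; exercise value = 33.5875 > continuation, so V_dd = 33.5875 (exercise)
Node u (S = 110.5): continuation = e^(−0.03)·[0.4010·0.0000 + 0.5990·8.8145] = 5.1238; exercise value = 0.0000 ≤ continuation, so V_u = 5.1238
Node d (S = 72.25): continuation = e^(−0.03)·[0.4010·8.8145 + 0.5990·33.5875] = 22.9542; exercise value = 22.7500 ≤ continuation, so V_d = 22.9542
Node 0 (S = 85): continuation = e^(−0.03)·[0.4010·5.1238 + 0.5990·22.9542] = 15.3369; exercise value = 10.0000 ≤ continuation, so V_0 = 15.3369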